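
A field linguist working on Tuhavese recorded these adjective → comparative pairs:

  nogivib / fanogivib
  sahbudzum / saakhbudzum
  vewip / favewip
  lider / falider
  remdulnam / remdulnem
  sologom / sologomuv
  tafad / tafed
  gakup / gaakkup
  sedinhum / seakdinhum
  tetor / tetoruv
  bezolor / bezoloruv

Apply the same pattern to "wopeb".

sedinhum and sologom both end in -m yet inflect differently (seakdinhum, sologomuv), so the final letter is not what conditions the rule; the last vowel is.
"wopeb" has last vowel 'e'. The one such stem in the data (lider → falider) adds the prefix fa-, so the same rule applies.
The other patterns: stems whose last vowel is 'u' insert -ak- after the first vowel; stems whose last vowel is 'o' add -uv; stems whose last vowel is 'a' change the last vowel to 'e'.
So wopeb → fawopeb.

fawopeb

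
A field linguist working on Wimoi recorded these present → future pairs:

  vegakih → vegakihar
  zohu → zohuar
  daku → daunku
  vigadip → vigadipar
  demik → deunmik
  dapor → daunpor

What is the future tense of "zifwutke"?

"zifwutke" begins with z-. The one such stem in the data (zohu → zohuar) adds -ar, so the same rule applies.
The other pattern: stems beginning with d- insert -un- after the first vowel.
So zifwutke → zifwutkear.

zifwutkear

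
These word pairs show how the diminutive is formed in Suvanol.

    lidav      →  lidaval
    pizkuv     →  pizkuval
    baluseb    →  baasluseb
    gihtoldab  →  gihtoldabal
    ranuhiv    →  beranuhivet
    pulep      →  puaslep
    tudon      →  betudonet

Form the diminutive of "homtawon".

"homtawon" has last vowel 'o'. The one such stem in the data (tudon → betudonet) adds be- … -et around the stem, so the same rule applies.
The other patterns: stems whose last vowel is 'a' or 'u' add -al; stems whose last vowel is 'e' insert -as- after the first vowel.
So homtawon → behomtawonet.

behomtawonet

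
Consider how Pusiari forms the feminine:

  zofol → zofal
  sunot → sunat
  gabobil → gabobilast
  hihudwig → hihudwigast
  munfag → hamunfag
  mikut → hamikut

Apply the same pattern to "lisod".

zofol and gabobil both end in -l yet inflect differently (zofal, gabobilast), so the final letter is not what conditions the rule; the last vowel is.
"lisod" has last vowel 'o'. The stems whose last vowel is 'o' (zofol → zofal, sunot → sunat) change the last vowel to 'a'.
The other patterns: stems whose last vowel is 'i' add -ast; stems whose last vowel is 'a' or 'u' add the prefix ha-.
So lisod → lisad.

lisad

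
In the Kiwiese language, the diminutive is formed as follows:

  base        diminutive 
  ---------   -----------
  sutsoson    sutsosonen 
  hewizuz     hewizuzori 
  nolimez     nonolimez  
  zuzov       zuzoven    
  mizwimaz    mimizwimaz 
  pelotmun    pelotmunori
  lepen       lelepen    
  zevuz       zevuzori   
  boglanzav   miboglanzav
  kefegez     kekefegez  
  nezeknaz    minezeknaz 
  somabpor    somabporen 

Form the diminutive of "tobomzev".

totobomzev

kefegez and zevuz both end in -z yet inflect differently (kekefegez, zevuzori), so the final letter is not what conditions the rule; the last vowel is.
"tobomzev" has last vowel 'e'. The stems whose last vowel is 'e' (kefegez → kekefegez, nolimez → nonolimez, lepen → lelepen) repeat the first consonant+vowel as a prefix.
So tobomzev → totobomzev.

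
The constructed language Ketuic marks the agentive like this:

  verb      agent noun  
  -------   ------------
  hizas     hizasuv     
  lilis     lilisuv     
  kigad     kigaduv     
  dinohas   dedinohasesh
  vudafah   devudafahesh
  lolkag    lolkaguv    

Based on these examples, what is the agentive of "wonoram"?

hizas and dinohas both end in -s yet inflect differently (hizasuv, dedinohasesh), so the final letter is not what conditions the rule; the number of vowels is.
"wonoram" has 3 vowels. The stems with 3 vowels (vudafah → devudafahesh, dinohas → dedinohasesh) add de- … -esh around the stem.
So wonoram → dewonoramesh.

dewonoramesh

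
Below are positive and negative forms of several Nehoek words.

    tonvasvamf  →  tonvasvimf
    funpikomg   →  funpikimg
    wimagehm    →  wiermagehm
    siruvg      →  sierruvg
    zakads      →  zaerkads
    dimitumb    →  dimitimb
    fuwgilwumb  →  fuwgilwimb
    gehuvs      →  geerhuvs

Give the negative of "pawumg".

funpikomg and siruvg both end in -g yet inflect differently (funpikimg, sierruvg), so the final letter is not what conditions the rule; the second-to-last letter is.
"pawumg" has second-to-last letter 'm'. The stems whose second-to-last letter is 'm' (fuwgilwumb → fuwgilwimb, tonvasvamf → tonvasvimf, dimitumb → dimitimb) change the last vowel to 'i'.
So pawumg → pawimg.

pawimg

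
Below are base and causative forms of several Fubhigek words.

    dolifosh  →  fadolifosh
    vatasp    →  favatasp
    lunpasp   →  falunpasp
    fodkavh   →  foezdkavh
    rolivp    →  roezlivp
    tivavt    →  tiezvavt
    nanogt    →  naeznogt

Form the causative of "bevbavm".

"bevbavm" has second-to-last letter 'v'. The stems whose second-to-last letter is 'v' (fodkavh → foezdkavh, rolivp → roezlivp, tivavt → tiezvavt) insert -ez- after the first vowel.
The other pattern: stems whose second-to-last letter is 's' add the prefix fa-.
So bevbavm → beezvbavm.

beezvbavm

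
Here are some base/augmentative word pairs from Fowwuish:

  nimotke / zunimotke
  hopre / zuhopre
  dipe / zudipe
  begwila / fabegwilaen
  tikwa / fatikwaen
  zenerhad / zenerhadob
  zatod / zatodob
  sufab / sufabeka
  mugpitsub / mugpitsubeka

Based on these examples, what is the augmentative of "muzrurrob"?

begwila and zenerhad both have last vowel 'a' yet inflect differently (fabegwilaen, zenerhadob), so the last vowel is not what conditions the rule; the final letter is.
"muzrurrob" ends in -b. The stems ending in -b (sufab → sufabeka, mugpitsub → mugpitsubeka) add -eka.
The other patterns: stems ending in -e add the prefix zu-; stems ending in -a add fa- … -en around the stem; stems ending in -d add -ob.
So muzrurrob → muzrurrobeka.

muzrurrobeka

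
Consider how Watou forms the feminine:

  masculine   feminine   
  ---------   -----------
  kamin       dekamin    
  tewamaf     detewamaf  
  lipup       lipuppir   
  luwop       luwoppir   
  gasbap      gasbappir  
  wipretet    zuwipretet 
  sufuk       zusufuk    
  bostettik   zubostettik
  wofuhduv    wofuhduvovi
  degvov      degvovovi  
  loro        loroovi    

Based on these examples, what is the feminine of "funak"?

zufunak

tewamaf and gasbap both have last vowel 'a' yet inflect differently (detewamaf, gasbappir), so the last vowel is not what conditions the rule; the final letter is.
"funak" ends in -k. The stems ending in -k (sufuk → zusufuk, bostettik → zubostettik) add the prefix zu-.
So funak → zufunak.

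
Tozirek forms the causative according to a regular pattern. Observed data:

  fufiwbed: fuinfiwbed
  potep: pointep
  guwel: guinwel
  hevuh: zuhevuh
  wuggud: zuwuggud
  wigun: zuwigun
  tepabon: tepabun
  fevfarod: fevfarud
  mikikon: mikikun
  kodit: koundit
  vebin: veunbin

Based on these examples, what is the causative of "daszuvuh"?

zudaszuvuh

"daszuvuh" has last vowel 'u'. The stems whose last vowel is 'u' (hevuh → zuhevuh, wuggud → zuwuggud, wigun → zuwigun) add the prefix zu-.
So daszuvuh → zudaszuvuh.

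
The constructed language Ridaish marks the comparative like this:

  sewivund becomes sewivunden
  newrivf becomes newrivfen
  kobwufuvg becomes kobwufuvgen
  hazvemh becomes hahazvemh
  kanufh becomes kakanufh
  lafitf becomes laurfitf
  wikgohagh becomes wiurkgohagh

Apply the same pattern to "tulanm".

tulanmen

"tulanm" has second-to-last letter 'n'. The one such stem in the data (sewivund → sewivunden) adds -en, so the same rule applies.
The other patterns: stems whose second-to-last letter is 'f' or 'm' repeat the first consonant+vowel as a prefix; stems whose second-to-last letter is 'g' or 't' insert -ur- after the first vowel.
So tulanm → tulanmen.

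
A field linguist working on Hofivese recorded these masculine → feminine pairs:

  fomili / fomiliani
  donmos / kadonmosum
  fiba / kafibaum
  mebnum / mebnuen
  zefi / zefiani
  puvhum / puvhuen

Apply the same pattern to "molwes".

fomili and fiba both begin with f- yet inflect differently (fomiliani, kafibaum), so the first letter is not what conditions the rule; the final letter is.
"molwes" ends in -s. The one such stem in the data (donmos → kadonmosum) adds ka- … -um around the stem, so the same rule applies.
So molwes → kamolwesum.

kamolwesum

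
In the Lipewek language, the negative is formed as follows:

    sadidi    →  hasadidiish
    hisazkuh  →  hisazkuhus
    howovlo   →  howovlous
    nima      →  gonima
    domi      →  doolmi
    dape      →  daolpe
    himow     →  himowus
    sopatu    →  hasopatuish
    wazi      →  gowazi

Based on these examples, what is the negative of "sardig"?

sadidi and wazi both end in -i yet inflect differently (hasadidiish, gowazi), so the final letter is not what conditions the rule; the first letter is.
"sardig" begins with s-. The stems beginning with s- (sopatu → hasopatuish, sadidi → hasadidiish) add ha- … -ish around the stem.
The other patterns: stems beginning with n- or w- add the prefix go-; stems beginning with h- add -us; stems beginning with d- insert -ol- after the first vowel.
So sardig → hasardigish.

hasardigish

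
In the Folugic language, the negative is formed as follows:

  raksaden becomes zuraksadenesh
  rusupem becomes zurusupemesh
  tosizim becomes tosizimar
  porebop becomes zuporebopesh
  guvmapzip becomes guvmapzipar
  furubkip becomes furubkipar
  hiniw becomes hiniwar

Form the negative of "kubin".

kubinar

"kubin" has last vowel 'i'. The stems whose last vowel is 'i' (tosizim → tosizimar, hiniw → hiniwar, guvmapzip → guvmapzipar) add -ar.
The other pattern: stems whose last vowel is 'e' or 'o' add zu- … -esh around the stem.
So kubin → kubinar.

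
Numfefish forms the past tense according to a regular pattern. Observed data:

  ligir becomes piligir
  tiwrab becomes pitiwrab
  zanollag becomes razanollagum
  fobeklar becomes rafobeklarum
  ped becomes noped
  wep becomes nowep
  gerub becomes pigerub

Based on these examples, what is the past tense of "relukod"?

rarelukodum

ligir and fobeklar both end in -r yet inflect differently (piligir, rafobeklarum), so the final letter is not what conditions the rule; the number of vowels is.
"relukod" has 3 vowels. The stems with 3 vowels (fobeklar → rafobeklarum, zanollag → razanollagum) add ra- … -um around the stem.
The other patterns: stems with 1 vowel add the prefix no-; stems with 2 vowels add the prefix pi-.
So relukod → rarelukodum.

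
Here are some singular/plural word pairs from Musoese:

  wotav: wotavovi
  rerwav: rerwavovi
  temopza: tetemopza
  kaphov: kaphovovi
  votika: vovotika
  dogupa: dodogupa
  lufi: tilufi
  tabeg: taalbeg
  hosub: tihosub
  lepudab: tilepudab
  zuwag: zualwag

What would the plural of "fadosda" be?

"fadosda" ends in -a. The stems ending in -a (dogupa → dodogupa, votika → vovotika, temopza → tetemopza) repeat the first consonant+vowel as a prefix.
The other patterns: stems ending in -g insert -al- after the first vowel; stems ending in -v add -ovi; stems ending in -b or -i add the prefix ti-.
So fadosda → fafadosda.

fafadosda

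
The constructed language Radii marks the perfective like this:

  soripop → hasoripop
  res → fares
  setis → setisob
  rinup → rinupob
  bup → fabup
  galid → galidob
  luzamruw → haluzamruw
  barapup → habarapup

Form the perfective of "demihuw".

bup and rinup both end in -p yet inflect differently (fabup, rinupob), so the final letter is not what conditions the rule; the number of vowels is.
"demihuw" has 3 vowels. The stems with 3 vowels (barapup → habarapup, soripop → hasoripop, luzamruw → haluzamruw) add the prefix ha-.
The other patterns: stems with 1 vowel add the prefix fa-; stems with 2 vowels add -ob.
So demihuw → hademihuw.

hademihuw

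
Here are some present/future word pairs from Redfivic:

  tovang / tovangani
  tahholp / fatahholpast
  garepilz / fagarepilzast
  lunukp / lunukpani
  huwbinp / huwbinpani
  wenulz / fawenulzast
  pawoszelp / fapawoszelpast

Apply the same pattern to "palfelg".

pawoszelp and lunukp both end in -p yet inflect differently (fapawoszelpast, lunukpani), so the final letter is not what conditions the rule; the second-to-last letter is.
"palfelg" has second-to-last letter 'l'. The stems whose second-to-last letter is 'l' (pawoszelp → fapawoszelpast, garepilz → fagarepilzast, tahholp → fatahholpast) add fa- … -ast around the stem.
So palfelg → fapalfelgast.

fapalfelgast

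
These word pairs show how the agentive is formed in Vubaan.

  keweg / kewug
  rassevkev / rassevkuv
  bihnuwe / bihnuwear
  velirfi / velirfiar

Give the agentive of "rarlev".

"rarlev" ends in a consonant. The stems ending in a consonant (keweg → kewug, rassevkev → rassevkuv) change the last vowel to 'u'.
The other pattern: stems ending in a vowel add -ar.
So rarlev → rarluv.

rarluv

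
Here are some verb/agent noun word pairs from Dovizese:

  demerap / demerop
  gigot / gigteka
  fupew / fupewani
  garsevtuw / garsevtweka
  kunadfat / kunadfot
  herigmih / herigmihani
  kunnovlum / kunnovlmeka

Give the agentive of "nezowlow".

nezowlweka

kunadfat and gigot both end in -t yet inflect differently (kunadfot, gigteka), so the final letter is not what conditions the rule; the last vowel is.
"nezowlow" has last vowel 'o'. The one such stem in the data (gigot → gigteka) deletes the last vowel and adds -eka (as do garsevtuw, kunnovlum), so the same rule applies.
So nezowlow → nezowlweka.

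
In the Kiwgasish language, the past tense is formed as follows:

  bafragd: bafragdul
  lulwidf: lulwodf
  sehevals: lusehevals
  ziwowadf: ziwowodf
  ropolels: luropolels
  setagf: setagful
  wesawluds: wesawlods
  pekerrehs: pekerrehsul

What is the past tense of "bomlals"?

lubomlals

wesawluds and sehevals both end in -s yet inflect differently (wesawlods, lusehevals), so the final letter is not what conditions the rule; the second-to-last letter is.
"bomlals" has second-to-last letter 'l'. The stems whose second-to-last letter is 'l' (sehevals → lusehevals, ropolels → luropolels) add the prefix lu-.
The other patterns: stems whose second-to-last letter is 'd' change the last vowel to 'o'; stems whose second-to-last letter is 'g' or 'h' add -ul.
So bomlals → lubomlals.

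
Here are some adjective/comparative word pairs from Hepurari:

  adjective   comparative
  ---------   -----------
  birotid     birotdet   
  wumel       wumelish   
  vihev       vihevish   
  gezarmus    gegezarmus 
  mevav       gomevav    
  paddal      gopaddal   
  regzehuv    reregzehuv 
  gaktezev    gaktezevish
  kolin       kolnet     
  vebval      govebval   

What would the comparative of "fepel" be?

"fepel" has last vowel 'e'. The stems whose last vowel is 'e' (vihev → vihevish, wumel → wumelish, gaktezev → gaktezevish) add -ish.
The other patterns: stems whose last vowel is 'u' repeat the first consonant+vowel as a prefix; stems whose last vowel is 'a' add the prefix go-; stems whose last vowel is 'i' delete the last vowel and add -et.
So fepel → fepelish.

fepelish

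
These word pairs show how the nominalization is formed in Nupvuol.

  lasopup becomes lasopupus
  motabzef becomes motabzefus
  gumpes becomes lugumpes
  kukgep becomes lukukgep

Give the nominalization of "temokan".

temokanus

lasopup and kukgep both end in -p yet inflect differently (lasopupus, lukukgep), so the final letter is not what conditions the rule; the number of vowels is.
"temokan" has 3 vowels. The stems with 3 vowels (lasopup → lasopupus, motabzef → motabzefus) add -us.
So temokan → temokanus.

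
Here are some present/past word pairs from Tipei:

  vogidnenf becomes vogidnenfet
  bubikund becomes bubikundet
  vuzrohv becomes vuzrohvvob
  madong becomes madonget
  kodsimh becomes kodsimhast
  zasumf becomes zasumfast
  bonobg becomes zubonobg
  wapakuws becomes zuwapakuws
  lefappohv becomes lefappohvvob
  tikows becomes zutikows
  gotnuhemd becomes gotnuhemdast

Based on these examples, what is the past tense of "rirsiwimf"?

bubikund and gotnuhemd both end in -d yet inflect differently (bubikundet, gotnuhemdast), so the final letter is not what conditions the rule; the second-to-last letter is.
"rirsiwimf" has second-to-last letter 'm'. The stems whose second-to-last letter is 'm' (kodsimh → kodsimhast, gotnuhemd → gotnuhemdast, zasumf → zasumfast) add -ast.
The other patterns: stems whose second-to-last letter is 'n' add -et; stems whose second-to-last letter is 'h' double the final consonant and add -ob; stems whose second-to-last letter is 'b' or 'w' add the prefix zu-.
So rirsiwimf → rirsiwimfast.

rirsiwimfast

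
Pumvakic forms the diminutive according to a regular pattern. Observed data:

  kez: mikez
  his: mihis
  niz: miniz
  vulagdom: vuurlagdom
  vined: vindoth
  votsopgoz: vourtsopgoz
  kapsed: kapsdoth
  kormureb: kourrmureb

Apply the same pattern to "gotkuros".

gourtkuros

"gotkuros" has 3 vowels. The stems with 3 vowels (kormureb → kourrmureb, vulagdom → vuurlagdom, votsopgoz → vourtsopgoz) insert -ur- after the first vowel.
The other patterns: stems with 1 vowel add the prefix mi-; stems with 2 vowels delete the last vowel and add -oth.
So gotkuros → gourtkuros.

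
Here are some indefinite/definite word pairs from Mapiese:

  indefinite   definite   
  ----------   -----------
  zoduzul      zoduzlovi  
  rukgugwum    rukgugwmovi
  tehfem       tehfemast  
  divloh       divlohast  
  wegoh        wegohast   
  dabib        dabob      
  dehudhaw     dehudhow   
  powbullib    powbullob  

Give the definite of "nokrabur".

rukgugwum and tehfem both end in -m yet inflect differently (rukgugwmovi, tehfemast), so the final letter is not what conditions the rule; the last vowel is.
"nokrabur" has last vowel 'u'. The stems whose last vowel is 'u' (zoduzul → zoduzlovi, rukgugwum → rukgugwmovi) delete the last vowel and add -ovi.
The other patterns: stems whose last vowel is 'e' or 'o' add -ast; stems whose last vowel is 'a' or 'i' change the last vowel to 'o'.
So nokrabur → nokrabrovi.

nokrabrovi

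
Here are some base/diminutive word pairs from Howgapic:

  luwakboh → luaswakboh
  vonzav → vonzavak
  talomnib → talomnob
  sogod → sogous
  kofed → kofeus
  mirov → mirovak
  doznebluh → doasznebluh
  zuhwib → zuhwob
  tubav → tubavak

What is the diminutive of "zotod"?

"zotod" ends in -d. The stems ending in -d (kofed → kofeus, sogod → sogous) drop the final letter and add -us.
The other patterns: stems ending in -v add -ak; stems ending in -b change the last vowel to 'o'; stems ending in -h insert -as- after the first vowel.
So zotod → zotous.

zotous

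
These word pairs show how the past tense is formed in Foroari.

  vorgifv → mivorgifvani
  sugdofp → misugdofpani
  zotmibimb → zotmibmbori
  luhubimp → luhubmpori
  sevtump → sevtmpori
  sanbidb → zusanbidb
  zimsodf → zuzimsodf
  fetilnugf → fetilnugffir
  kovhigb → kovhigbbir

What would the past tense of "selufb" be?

miselufbani

sugdofp and luhubimp both end in -p yet inflect differently (misugdofpani, luhubmpori), so the final letter is not what conditions the rule; the second-to-last letter is.
"selufb" has second-to-last letter 'f'. The stems whose second-to-last letter is 'f' (vorgifv → mivorgifvani, sugdofp → misugdofpani) add mi- … -ani around the stem.
So selufb → miselufbani.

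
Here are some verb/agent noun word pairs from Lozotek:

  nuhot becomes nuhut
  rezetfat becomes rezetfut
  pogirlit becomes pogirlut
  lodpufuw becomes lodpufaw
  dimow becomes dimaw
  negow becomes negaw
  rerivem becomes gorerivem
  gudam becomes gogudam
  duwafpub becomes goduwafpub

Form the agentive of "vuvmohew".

vuvmohaw

"vuvmohew" ends in -w. The stems ending in -w (lodpufuw → lodpufaw, dimow → dimaw, negow → negaw) change the last vowel to 'a'.
The other patterns: stems ending in -t change the last vowel to 'u'; stems ending in -b or -m add the prefix go-.
So vuvmohew → vuvmohaw.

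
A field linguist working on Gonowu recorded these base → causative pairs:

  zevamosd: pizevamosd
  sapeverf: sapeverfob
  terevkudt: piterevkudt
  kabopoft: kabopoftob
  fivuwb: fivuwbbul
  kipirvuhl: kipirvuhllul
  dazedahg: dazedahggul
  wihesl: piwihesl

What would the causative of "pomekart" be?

wihesl and kipirvuhl both end in -l yet inflect differently (piwihesl, kipirvuhllul), so the final letter is not what conditions the rule; the second-to-last letter is.
"pomekart" has second-to-last letter 'r'. The one such stem in the data (sapeverf → sapeverfob) adds -ob, so the same rule applies.
The other patterns: stems whose second-to-last letter is 'd' or 's' add the prefix pi-; stems whose second-to-last letter is 'h' or 'w' double the final consonant and add -ul.
So pomekart → pomekartob.

pomekartob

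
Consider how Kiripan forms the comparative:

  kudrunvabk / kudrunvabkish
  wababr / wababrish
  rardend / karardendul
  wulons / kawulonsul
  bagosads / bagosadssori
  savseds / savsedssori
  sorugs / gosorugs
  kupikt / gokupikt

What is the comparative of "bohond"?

kabohondul

wulons and bagosads both end in -s yet inflect differently (kawulonsul, bagosadssori), so the final letter is not what conditions the rule; the second-to-last letter is.
"bohond" has second-to-last letter 'n'. The stems whose second-to-last letter is 'n' (rardend → karardendul, wulons → kawulonsul) add ka- … -ul around the stem.
The other patterns: stems whose second-to-last letter is 'b' add -ish; stems whose second-to-last letter is 'd' double the final consonant and add -ori; stems whose second-to-last letter is 'g' or 'k' add the prefix go-.
So bohond → kabohondul.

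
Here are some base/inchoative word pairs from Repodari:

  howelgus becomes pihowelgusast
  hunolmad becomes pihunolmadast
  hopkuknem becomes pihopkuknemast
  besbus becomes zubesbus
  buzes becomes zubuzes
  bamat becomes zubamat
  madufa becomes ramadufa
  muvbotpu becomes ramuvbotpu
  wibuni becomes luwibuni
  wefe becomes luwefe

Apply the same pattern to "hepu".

pihepuast

howelgus and besbus both end in -s yet inflect differently (pihowelgusast, zubesbus), so the final letter is not what conditions the rule; the first letter is.
"hepu" begins with h-. The stems beginning with h- (howelgus → pihowelgusast, hunolmad → pihunolmadast, hopkuknem → pihopkuknemast) add pi- … -ast around the stem.
The other patterns: stems beginning with b- add the prefix zu-; stems beginning with m- add the prefix ra-; stems beginning with w- add the prefix lu-.
So hepu → pihepuast.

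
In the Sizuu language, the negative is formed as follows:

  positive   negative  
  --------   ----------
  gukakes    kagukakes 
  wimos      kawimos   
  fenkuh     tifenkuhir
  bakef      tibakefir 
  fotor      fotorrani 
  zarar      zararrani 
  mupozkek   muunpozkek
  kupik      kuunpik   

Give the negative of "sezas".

"sezas" ends in -s. The stems ending in -s (gukakes → kagukakes, wimos → kawimos) add the prefix ka-.
So sezas → kasezas.

kasezas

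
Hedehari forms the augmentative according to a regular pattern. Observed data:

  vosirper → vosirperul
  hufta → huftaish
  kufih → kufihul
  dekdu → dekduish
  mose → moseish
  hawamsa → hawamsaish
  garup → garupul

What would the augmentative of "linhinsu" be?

mose and vosirper both have last vowel 'e' yet inflect differently (moseish, vosirperul), so the last vowel is not what conditions the rule; whether the stem ends in a vowel or a consonant is.
"linhinsu" ends in a vowel. The stems ending in a vowel (mose → moseish, hawamsa → hawamsaish, hufta → huftaish) add -ish.
The other pattern: stems ending in a consonant add -ul.
So linhinsu → linhinsuish.

linhinsuish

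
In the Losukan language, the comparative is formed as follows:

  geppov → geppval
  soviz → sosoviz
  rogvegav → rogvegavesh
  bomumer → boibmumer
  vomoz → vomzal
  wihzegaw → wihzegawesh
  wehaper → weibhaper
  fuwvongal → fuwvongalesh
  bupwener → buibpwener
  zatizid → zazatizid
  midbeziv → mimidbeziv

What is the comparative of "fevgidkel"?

feibvgidkel

"fevgidkel" has last vowel 'e'. The stems whose last vowel is 'e' (bomumer → boibmumer, wehaper → weibhaper, bupwener → buibpwener) insert -ib- after the first vowel.
So fevgidkel → feibvgidkel.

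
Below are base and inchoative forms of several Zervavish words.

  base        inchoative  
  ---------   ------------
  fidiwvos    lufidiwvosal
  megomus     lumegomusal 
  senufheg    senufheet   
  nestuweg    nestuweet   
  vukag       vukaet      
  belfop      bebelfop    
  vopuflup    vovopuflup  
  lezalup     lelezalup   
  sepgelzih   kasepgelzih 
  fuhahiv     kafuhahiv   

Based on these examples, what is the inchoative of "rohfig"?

rohfiet

fidiwvos and belfop both have last vowel 'o' yet inflect differently (lufidiwvosal, bebelfop), so the last vowel is not what conditions the rule; the final letter is.
"rohfig" ends in -g. The stems ending in -g (senufheg → senufheet, nestuweg → nestuweet, vukag → vukaet) drop the final letter and add -et.
The other patterns: stems ending in -s add lu- … -al around the stem; stems ending in -p repeat the first consonant+vowel as a prefix; stems ending in -h or -v add the prefix ka-.
So rohfig → rohfiet.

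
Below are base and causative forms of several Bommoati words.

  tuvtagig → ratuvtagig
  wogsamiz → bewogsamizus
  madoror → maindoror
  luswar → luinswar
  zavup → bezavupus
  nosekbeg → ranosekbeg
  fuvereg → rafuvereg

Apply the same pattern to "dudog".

radudog

"dudog" ends in -g. The stems ending in -g (tuvtagig → ratuvtagig, nosekbeg → ranosekbeg, fuvereg → rafuvereg) add the prefix ra-.
So dudog → radudog.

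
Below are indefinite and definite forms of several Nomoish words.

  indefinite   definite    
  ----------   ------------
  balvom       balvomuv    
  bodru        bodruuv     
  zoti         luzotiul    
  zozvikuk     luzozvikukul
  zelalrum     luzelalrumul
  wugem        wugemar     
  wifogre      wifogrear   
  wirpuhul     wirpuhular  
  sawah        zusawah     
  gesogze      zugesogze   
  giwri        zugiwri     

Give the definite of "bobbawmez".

bobbawmezuv

balvom and zelalrum both end in -m yet inflect differently (balvomuv, luzelalrumul), so the final letter is not what conditions the rule; the first letter is.
"bobbawmez" begins with b-. The stems beginning with b- (balvom → balvomuv, bodru → bodruuv) add -uv.
So bobbawmez → bobbawmezuv.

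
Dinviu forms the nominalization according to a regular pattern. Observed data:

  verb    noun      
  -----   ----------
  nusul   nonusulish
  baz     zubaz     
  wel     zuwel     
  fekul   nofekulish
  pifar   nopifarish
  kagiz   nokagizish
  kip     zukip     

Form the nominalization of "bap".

"bap" has 1 vowel. The stems with 1 vowel (baz → zubaz, kip → zukip, wel → zuwel) add the prefix zu-.
So bap → zubap.

zubap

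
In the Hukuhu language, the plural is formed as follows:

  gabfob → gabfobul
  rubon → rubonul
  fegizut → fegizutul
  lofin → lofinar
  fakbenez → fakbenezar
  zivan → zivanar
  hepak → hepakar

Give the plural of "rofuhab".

"rofuhab" has last vowel 'a'. The stems whose last vowel is 'a' (zivan → zivanar, hepak → hepakar) add -ar.
So rofuhab → rofuhabar.

rofuhabar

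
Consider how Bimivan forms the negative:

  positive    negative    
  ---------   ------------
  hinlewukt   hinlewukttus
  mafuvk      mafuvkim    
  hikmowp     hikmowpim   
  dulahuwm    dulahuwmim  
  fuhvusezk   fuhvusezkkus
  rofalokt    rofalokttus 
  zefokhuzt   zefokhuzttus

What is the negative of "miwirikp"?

miwirikppus

"miwirikp" has second-to-last letter 'k'. The stems whose second-to-last letter is 'k' (rofalokt → rofalokttus, hinlewukt → hinlewukttus) double the final consonant and add -us.
The other pattern: stems whose second-to-last letter is 'v' or 'w' add -im.
So miwirikp → miwirikppus.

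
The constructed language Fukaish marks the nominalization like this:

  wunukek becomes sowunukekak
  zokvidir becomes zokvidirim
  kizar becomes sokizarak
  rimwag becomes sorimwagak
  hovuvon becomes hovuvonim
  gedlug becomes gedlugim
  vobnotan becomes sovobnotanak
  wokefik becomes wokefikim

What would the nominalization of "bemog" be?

kizar and zokvidir both end in -r yet inflect differently (sokizarak, zokvidirim), so the final letter is not what conditions the rule; the last vowel is.
"bemog" has last vowel 'o'. The one such stem in the data (hovuvon → hovuvonim) adds -im, so the same rule applies.
The other pattern: stems whose last vowel is 'a' or 'e' add so- … -ak around the stem.
So bemog → bemogim.

bemogim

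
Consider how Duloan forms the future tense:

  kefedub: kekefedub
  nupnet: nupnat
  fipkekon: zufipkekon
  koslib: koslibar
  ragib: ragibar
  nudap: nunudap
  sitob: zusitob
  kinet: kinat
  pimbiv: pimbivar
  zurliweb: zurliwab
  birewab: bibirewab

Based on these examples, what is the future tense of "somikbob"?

zusomikbob

sitob and koslib both end in -b yet inflect differently (zusitob, koslibar), so the final letter is not what conditions the rule; the last vowel is.
"somikbob" has last vowel 'o'. The stems whose last vowel is 'o' (fipkekon → zufipkekon, sitob → zusitob) add the prefix zu-.
The other patterns: stems whose last vowel is 'i' add -ar; stems whose last vowel is 'e' change the last vowel to 'a'; stems whose last vowel is 'a' or 'u' repeat the first consonant+vowel as a prefix.
So somikbob → zusomikbob.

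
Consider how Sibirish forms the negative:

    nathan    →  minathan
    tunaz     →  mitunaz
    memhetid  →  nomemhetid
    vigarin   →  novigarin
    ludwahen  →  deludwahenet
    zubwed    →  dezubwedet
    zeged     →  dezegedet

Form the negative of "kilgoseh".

"kilgoseh" has last vowel 'e'. The stems whose last vowel is 'e' (ludwahen → deludwahenet, zubwed → dezubwedet, zeged → dezegedet) add de- … -et around the stem.
The other patterns: stems whose last vowel is 'a' add the prefix mi-; stems whose last vowel is 'i' add the prefix no-.
So kilgoseh → dekilgosehet.

dekilgosehet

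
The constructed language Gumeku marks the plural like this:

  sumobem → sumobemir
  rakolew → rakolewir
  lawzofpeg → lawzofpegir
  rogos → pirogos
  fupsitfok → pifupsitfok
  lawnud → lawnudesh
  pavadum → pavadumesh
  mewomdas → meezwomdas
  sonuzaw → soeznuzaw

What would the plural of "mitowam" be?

sumobem and pavadum both end in -m yet inflect differently (sumobemir, pavadumesh), so the final letter is not what conditions the rule; the last vowel is.
"mitowam" has last vowel 'a'. The stems whose last vowel is 'a' (mewomdas → meezwomdas, sonuzaw → soeznuzaw) insert -ez- after the first vowel.
The other patterns: stems whose last vowel is 'e' add -ir; stems whose last vowel is 'o' add the prefix pi-; stems whose last vowel is 'u' add -esh.
So mitowam → mieztowam.

mieztowam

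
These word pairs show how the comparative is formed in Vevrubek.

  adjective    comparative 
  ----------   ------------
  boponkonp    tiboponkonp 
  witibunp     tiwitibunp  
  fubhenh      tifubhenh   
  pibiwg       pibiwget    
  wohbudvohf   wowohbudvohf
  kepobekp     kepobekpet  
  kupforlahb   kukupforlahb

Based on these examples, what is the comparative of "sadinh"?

tisadinh

boponkonp and kepobekp both end in -p yet inflect differently (tiboponkonp, kepobekpet), so the final letter is not what conditions the rule; the second-to-last letter is.
"sadinh" has second-to-last letter 'n'. The stems whose second-to-last letter is 'n' (boponkonp → tiboponkonp, witibunp → tiwitibunp, fubhenh → tifubhenh) add the prefix ti-.
The other patterns: stems whose second-to-last letter is 'h' repeat the first consonant+vowel as a prefix; stems whose second-to-last letter is 'k' or 'w' add -et.
So sadinh → tisadinh.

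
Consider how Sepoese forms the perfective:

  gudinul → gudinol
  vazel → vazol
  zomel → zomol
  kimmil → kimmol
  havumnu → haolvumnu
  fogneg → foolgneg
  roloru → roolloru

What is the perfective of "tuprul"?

gudinul and havumnu both have last vowel 'u' yet inflect differently (gudinol, haolvumnu), so the last vowel is not what conditions the rule; the final letter is.
"tuprul" ends in -l. The stems ending in -l (gudinul → gudinol, vazel → vazol, zomel → zomol) change the last vowel to 'o'.
The other pattern: stems ending in -g or -u insert -ol- after the first vowel.
So tuprul → tuprol.

tuprol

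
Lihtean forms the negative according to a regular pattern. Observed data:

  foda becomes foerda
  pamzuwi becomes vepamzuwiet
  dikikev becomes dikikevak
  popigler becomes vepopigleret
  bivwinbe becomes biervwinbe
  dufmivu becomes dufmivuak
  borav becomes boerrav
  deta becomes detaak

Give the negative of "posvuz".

deta and foda both end in -a yet inflect differently (detaak, foerda), so the final letter is not what conditions the rule; the first letter is.
"posvuz" begins with p-. The stems beginning with p- (popigler → vepopigleret, pamzuwi → vepamzuwiet) add ve- … -et around the stem.
The other patterns: stems beginning with d- add -ak; stems beginning with b- or f- insert -er- after the first vowel.
So posvuz → veposvuzet.

veposvuzet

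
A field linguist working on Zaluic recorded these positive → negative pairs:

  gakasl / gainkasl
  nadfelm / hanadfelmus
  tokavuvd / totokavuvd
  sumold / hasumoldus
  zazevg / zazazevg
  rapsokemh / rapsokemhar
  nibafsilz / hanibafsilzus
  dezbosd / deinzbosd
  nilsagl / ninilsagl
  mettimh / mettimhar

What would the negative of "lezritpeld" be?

halezritpeldus

sumold and dezbosd both end in -d yet inflect differently (hasumoldus, deinzbosd), so the final letter is not what conditions the rule; the second-to-last letter is.
"lezritpeld" has second-to-last letter 'l'. The stems whose second-to-last letter is 'l' (nadfelm → hanadfelmus, sumold → hasumoldus, nibafsilz → hanibafsilzus) add ha- … -us around the stem.
The other patterns: stems whose second-to-last letter is 'm' add -ar; stems whose second-to-last letter is 's' insert -in- after the first vowel; stems whose second-to-last letter is 'g' or 'v' repeat the first consonant+vowel as a prefix.
So lezritpeld → halezritpeldus.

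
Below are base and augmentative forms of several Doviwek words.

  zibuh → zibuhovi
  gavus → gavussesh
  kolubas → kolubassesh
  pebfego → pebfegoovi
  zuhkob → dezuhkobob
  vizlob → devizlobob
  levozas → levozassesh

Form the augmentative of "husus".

husussesh

gavus and zibuh both have last vowel 'u' yet inflect differently (gavussesh, zibuhovi), so the last vowel is not what conditions the rule; the final letter is.
"husus" ends in -s. The stems ending in -s (kolubas → kolubassesh, gavus → gavussesh, levozas → levozassesh) double the final consonant and add -esh.
The other patterns: stems ending in -b add de- … -ob around the stem; stems ending in -h or -o add -ovi.
So husus → husussesh.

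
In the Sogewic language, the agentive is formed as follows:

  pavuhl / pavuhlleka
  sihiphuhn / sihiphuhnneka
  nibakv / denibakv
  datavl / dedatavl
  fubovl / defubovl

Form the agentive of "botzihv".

botzihvveka

pavuhl and datavl both end in -l yet inflect differently (pavuhlleka, dedatavl), so the final letter is not what conditions the rule; the second-to-last letter is.
"botzihv" has second-to-last letter 'h'. The stems whose second-to-last letter is 'h' (pavuhl → pavuhlleka, sihiphuhn → sihiphuhnneka) double the final consonant and add -eka.
The other pattern: stems whose second-to-last letter is 'k' or 'v' add the prefix de-.
So botzihv → botzihvveka.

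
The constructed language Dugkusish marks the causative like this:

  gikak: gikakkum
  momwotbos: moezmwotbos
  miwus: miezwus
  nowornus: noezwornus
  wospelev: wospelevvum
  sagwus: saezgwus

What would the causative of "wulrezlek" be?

sagwus and gikak both have 2 vowels yet inflect differently (saezgwus, gikakkum), so the number of vowels is not what conditions the rule; the final letter is.
"wulrezlek" ends in -k. The one such stem in the data (gikak → gikakkum) doubles the final consonant and adds -um (as does wospelev), so the same rule applies.
The other pattern: stems ending in -s insert -ez- after the first vowel.
So wulrezlek → wulrezlekkum.

wulrezlekkum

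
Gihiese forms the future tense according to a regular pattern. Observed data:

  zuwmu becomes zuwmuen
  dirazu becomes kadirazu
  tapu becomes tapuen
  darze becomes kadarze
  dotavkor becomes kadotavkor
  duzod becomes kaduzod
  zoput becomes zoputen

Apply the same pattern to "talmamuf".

talmamufen

dirazu and zuwmu both end in -u yet inflect differently (kadirazu, zuwmuen), so the final letter is not what conditions the rule; the first letter is.
"talmamuf" begins with t-. The one such stem in the data (tapu → tapuen) adds -en, so the same rule applies.
So talmamuf → talmamufen.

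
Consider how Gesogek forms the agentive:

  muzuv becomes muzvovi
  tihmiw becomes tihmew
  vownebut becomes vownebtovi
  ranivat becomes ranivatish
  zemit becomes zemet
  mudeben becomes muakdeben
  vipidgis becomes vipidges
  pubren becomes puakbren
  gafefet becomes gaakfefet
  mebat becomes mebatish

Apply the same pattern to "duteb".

zemit and vownebut both end in -t yet inflect differently (zemet, vownebtovi), so the final letter is not what conditions the rule; the last vowel is.
"duteb" has last vowel 'e'. The stems whose last vowel is 'e' (pubren → puakbren, mudeben → muakdeben, gafefet → gaakfefet) insert -ak- after the first vowel.
So duteb → duakteb.

duakteb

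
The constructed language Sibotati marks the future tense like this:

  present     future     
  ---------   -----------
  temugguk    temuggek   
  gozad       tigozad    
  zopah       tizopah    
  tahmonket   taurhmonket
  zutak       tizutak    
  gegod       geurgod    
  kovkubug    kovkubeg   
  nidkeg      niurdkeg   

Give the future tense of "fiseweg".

"fiseweg" has last vowel 'e'. The stems whose last vowel is 'e' (tahmonket → taurhmonket, nidkeg → niurdkeg) insert -ur- after the first vowel.
So fiseweg → fiurseweg.

fiurseweg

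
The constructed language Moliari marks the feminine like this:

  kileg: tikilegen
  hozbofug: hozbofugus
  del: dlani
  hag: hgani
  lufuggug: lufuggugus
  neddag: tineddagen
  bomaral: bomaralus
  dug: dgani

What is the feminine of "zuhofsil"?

"zuhofsil" has 3 vowels. The stems with 3 vowels (hozbofug → hozbofugus, bomaral → bomaralus, lufuggug → lufuggugus) add -us.
So zuhofsil → zuhofsilus.

zuhofsilus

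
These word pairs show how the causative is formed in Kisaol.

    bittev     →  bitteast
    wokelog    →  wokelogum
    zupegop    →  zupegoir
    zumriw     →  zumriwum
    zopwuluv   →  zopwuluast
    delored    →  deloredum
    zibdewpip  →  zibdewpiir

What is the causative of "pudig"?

pudigum

zibdewpip and zumriw both have last vowel 'i' yet inflect differently (zibdewpiir, zumriwum), so the last vowel is not what conditions the rule; the final letter is.
"pudig" ends in -g. The one such stem in the data (wokelog → wokelogum) adds -um, so the same rule applies.
So pudig → pudigum.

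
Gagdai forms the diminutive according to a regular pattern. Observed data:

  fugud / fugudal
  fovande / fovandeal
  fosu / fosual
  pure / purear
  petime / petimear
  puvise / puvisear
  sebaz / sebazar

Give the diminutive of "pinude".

"pinude" begins with p-. The stems beginning with p- (pure → purear, petime → petimear, puvise → puvisear) add -ar.
So pinude → pinudear.

pinudear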